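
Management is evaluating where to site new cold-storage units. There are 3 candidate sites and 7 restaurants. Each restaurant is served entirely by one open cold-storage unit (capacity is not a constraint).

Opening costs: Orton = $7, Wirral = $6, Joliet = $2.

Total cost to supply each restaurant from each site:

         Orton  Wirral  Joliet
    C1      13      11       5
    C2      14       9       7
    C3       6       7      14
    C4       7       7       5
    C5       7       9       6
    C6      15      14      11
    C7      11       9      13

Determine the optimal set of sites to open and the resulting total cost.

Open Wirral and Joliet; minimum total cost 58.

For any fixed open set, each restaurant goes to its cheapest open site; total = fixed + service.
{Wirral, Joliet}: C1→Joliet 5, C2→Joliet 7, C3→Wirral 7, C4→Joliet 5, C5→Joliet 6, C6→Joliet 11, C7→Wirral 9. Service 50; fixed 8; total 58.
{Orton, Joliet}: service 51 + fixed 9 = 60
{Joliet}: C1→Joliet 5, C2→Joliet 7, C3→Joliet 14, C4→Joliet 5, C5→Joliet 6, C6→Joliet 11, C7→Joliet 13. Service 61; fixed 2; total 63.
{Orton, Wirral, Joliet}: service 49 + fixed 15 = 64
(All 7 nonempty subsets were checked; Wirral and Joliet is lowest.)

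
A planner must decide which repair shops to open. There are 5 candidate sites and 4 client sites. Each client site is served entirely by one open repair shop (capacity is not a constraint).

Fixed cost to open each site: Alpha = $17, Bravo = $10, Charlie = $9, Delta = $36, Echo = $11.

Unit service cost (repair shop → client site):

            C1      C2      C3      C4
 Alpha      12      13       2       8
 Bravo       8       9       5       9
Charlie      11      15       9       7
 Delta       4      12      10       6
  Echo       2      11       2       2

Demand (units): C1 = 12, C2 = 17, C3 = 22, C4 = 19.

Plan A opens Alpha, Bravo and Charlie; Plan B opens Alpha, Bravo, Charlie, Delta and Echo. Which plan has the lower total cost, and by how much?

Plan A: {Alpha, Bravo, Charlie}: C1→Bravo 8·12=96, C2→Bravo 9·17=153, C3→Alpha 2·22=44, C4→Charlie 7·19=133. Service 426; fixed 36; total 462.
Plan B: {Alpha, Bravo, Charlie, Delta, Echo}: C1→Echo 2·12=24, C2→Bravo 9·17=153, C3→Alpha 2·22=44, C4→Echo 2·19=38. Service 259; fixed 83; total 342.
Difference: |462 − 342| = 120.

Plan B is cheaper by 120.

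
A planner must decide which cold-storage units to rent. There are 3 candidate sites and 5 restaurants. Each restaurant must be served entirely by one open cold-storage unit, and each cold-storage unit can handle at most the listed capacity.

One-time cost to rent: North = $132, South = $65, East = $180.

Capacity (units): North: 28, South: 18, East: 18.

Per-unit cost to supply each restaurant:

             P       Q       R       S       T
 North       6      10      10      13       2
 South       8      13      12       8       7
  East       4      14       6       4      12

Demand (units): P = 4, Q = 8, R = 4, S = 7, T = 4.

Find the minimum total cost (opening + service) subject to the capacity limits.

Open {North}: P→North 6·4=24, Q→North 10·8=80, R→North 10·4=40, S→North 13·7=91, T→North 2·4=8.
Loads: North carries 27/28. Service 243; fixed 132; total 375.
Next best feasible plan costs 405.

Minimum total cost: 375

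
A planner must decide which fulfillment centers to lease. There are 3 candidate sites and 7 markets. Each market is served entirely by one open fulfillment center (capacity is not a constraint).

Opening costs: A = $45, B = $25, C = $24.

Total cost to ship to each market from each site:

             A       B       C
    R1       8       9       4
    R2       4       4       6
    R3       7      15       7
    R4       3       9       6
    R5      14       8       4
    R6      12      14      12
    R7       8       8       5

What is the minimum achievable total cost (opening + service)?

Minimum total cost: 68

For any fixed open set, each market goes to its cheapest open site; total = fixed + service.
{C}: R1→C 4, R2→C 6, R3→C 7, R4→C 6, R5→C 4, R6→C 12, R7→C 5. Service 44; fixed 24; total 68.
{B, C}: service 42 + fixed 49 = 91
{B}: service 67 + fixed 25 = 92
{A, B, C}: service 39 + fixed 94 = 133
No other subset beats 68.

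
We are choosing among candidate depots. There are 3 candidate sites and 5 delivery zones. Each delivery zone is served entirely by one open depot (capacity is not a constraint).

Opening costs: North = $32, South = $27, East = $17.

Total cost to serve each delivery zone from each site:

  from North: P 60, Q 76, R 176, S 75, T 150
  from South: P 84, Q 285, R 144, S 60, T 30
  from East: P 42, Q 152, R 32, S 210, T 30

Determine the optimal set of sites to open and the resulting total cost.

Open North and East; minimum total cost 304.

For any fixed open set, each delivery zone goes to its cheapest open site; total = fixed + service.
{North, East}: P→East 42, Q→North 76, R→East 32, S→North 75, T→East 30. Service 255; fixed 49; total 304.
{North, South, East}: service 240 + fixed 76 = 316
{South, East}: P→East 42, Q→East 152, R→East 32, S→South 60, T→South 30. Service 316; fixed 44; total 360.
{East}: service 466 + fixed 17 = 483
No other subset beats 304.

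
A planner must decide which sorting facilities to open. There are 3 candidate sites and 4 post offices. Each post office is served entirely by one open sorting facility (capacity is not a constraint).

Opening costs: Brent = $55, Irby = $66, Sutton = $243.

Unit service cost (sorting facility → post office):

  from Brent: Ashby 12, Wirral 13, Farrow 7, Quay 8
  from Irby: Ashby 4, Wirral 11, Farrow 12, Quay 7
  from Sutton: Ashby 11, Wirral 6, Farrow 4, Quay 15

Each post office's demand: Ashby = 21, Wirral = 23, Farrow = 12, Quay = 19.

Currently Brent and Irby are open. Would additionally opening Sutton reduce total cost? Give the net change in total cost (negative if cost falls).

No — net change +92 (cost rises by 92).

Current service cost with {Brent, Irby}: 554.
Adding Sutton: each post office re-picks its cheapest; new service cost 403, saving 151.
Extra fixed cost: 243. Net change = 243 − 151 = 92.
(Totals: 675 → 767.)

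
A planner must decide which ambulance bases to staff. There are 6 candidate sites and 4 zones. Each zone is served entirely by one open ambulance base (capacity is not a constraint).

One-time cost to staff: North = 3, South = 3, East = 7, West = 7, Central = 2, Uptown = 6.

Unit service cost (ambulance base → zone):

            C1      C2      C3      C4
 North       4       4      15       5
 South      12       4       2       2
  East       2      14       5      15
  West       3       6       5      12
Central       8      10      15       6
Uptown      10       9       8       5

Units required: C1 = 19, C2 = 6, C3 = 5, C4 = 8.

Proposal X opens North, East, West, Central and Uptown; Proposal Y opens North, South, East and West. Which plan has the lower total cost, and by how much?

Proposal X: {North, East, West, Central, Uptown}: C1→East 2·19=38, C2→North 4·6=24, C3→East 5·5=25, C4→North 5·8=40. Service 127; fixed 25; total 152.
Proposal Y: {North, South, East, West}: C1→East 2·19=38, C2→North 4·6=24, C3→South 2·5=10, C4→South 2·8=16. Service 88; fixed 20; total 108.
Difference: |152 − 108| = 44.

Proposal Y is cheaper by 44.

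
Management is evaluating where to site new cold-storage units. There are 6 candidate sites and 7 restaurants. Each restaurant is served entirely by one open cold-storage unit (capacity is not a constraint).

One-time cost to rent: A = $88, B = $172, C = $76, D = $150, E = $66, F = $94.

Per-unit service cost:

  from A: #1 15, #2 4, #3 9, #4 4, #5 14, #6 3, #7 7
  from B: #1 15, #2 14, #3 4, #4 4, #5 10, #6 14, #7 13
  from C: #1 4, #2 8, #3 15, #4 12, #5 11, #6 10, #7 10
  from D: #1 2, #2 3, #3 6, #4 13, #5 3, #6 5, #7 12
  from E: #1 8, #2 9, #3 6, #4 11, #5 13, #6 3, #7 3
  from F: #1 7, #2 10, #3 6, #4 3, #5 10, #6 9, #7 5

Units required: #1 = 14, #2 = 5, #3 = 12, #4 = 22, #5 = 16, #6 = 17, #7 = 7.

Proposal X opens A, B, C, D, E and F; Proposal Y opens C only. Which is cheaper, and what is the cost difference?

Proposal X: {A, B, C, D, E, F}: #1→D 2·14=28, #2→D 3·5=15, #3→B 4·12=48, #4→F 3·22=66, #5→D 3·16=48, #6→A 3·17=51, #7→E 3·7=21. Service 277; fixed 646; total 923.
Proposal Y: {C}: #1→C 4·14=56, #2→C 8·5=40, #3→C 15·12=180, #4→C 12·22=264, #5→C 11·16=176, #6→C 10·17=170, #7→C 10·7=70. Service 956; fixed 76; total 1032.
Difference: |923 − 1032| = 109.

Proposal X is cheaper by 109.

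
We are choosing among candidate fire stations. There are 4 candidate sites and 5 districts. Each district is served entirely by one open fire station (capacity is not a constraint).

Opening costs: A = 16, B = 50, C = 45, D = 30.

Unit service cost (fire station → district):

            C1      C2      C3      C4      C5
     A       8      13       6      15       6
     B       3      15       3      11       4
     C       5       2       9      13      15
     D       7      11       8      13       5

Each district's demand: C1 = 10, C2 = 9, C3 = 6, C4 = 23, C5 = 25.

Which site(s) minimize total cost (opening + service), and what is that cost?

For any fixed open set, each district goes to its cheapest open site; total = fixed + service.
{B, C}: C1→B 3·10=30, C2→C 2·9=18, C3→B 3·6=18, C4→B 11·23=253, C5→B 4·25=100. Service 419; fixed 95; total 514.
{A, B, C}: service 419 + fixed 111 = 530
{B, C, D}: service 419 + fixed 125 = 544
{A, B, C, D}: service 419 + fixed 141 = 560
No other subset beats 514.

Open B and C; minimum total cost 514.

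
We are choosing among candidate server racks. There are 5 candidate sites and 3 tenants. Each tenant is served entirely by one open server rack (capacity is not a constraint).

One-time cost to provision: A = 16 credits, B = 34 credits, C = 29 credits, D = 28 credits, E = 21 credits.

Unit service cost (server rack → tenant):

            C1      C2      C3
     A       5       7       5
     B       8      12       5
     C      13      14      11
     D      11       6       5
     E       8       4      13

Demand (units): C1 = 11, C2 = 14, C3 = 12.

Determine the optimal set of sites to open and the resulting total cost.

For any fixed open set, each tenant goes to its cheapest open site; total = fixed + service.
{A, E}: C1→A 5·11=55, C2→E 4·14=56, C3→A 5·12=60. Service 171; fixed 37; total 208.
{A}: service 213 + fixed 16 = 229
{A, D, E}: service 171 + fixed 65 = 236
{A, B, C, D, E}: service 171 + fixed 128 = 299
No other subset beats 208.

Open A and E; minimum total cost 208.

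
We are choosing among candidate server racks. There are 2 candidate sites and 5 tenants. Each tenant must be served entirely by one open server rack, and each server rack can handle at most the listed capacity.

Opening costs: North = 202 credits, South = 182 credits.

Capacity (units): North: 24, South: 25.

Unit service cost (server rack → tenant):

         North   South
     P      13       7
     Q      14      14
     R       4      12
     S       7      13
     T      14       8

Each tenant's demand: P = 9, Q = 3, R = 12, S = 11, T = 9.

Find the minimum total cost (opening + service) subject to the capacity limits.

Minimum total cost: 686

Open {North, South}: P→South 7·9=63, Q→South 14·3=42, R→North 4·12=48, S→North 7·11=77, T→South 8·9=72.
Loads: North carries 23/24, South carries 21/25. Service 302; fixed 384; total 686.
Next best feasible plan costs 806.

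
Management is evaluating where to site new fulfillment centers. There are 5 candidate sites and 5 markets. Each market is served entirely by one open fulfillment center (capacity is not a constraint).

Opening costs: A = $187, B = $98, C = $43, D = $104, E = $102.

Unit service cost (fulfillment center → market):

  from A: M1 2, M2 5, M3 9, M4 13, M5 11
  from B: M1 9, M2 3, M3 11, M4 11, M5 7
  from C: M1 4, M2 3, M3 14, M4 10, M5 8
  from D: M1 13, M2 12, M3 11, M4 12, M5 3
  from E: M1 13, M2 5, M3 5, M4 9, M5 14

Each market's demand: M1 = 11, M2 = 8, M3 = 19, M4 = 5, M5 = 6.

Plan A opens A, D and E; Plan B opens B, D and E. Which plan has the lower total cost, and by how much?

Plan A: {A, D, E}: M1→A 2·11=22, M2→A 5·8=40, M3→E 5·19=95, M4→E 9·5=45, M5→D 3·6=18. Service 220; fixed 393; total 613.
Plan B: {B, D, E}: M1→B 9·11=99, M2→B 3·8=24, M3→E 5·19=95, M4→E 9·5=45, M5→D 3·6=18. Service 281; fixed 304; total 585.
Difference: |613 − 585| = 28.

Plan B is cheaper by 28.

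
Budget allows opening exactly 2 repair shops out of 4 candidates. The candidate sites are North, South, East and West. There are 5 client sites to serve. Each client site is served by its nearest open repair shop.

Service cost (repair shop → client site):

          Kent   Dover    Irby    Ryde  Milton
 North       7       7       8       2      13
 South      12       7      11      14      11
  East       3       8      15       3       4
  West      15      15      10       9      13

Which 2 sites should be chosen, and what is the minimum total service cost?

With exactly 2 open, each client site uses its cheapest among the chosen.
{North, East}: Kent→East 3, Dover→North 7, Irby→North 8, Ryde→North 2, Milton→East 4. Service cost 24.
{South, East}: service cost 28
{East, West}: service cost 28
Among all 6 size-2 choices, {North, East} is lowest.

Choose North and East; total service cost 24.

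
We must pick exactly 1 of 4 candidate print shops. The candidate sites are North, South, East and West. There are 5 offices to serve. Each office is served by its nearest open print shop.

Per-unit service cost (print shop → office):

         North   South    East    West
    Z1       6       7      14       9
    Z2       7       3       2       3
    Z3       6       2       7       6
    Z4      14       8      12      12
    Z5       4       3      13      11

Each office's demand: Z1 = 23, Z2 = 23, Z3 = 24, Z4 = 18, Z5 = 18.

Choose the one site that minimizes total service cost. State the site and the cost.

With exactly 1 open, each office uses its cheapest among the chosen.
{South}: Z1→South 7·23=161, Z2→South 3·23=69, Z3→South 2·24=48, Z4→South 8·18=144, Z5→South 3·18=54. Service cost 476.
{North}: service cost 767
{West}: service cost 834
Among all 4 size-1 choices, {South} is lowest.

Choose South only; total service cost 476.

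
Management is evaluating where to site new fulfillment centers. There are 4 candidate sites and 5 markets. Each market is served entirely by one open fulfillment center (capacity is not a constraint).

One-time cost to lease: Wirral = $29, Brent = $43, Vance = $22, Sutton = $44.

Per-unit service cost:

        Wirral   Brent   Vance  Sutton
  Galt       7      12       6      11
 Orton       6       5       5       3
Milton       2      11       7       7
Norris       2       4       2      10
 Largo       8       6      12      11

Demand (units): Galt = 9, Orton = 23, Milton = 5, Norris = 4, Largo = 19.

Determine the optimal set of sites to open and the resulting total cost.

For any fixed open set, each market goes to its cheapest open site; total = fixed + service.
{Wirral, Sutton}: Galt→Wirral 7·9=63, Orton→Sutton 3·23=69, Milton→Wirral 2·5=10, Norris→Wirral 2·4=8, Largo→Wirral 8·19=152. Service 302; fixed 73; total 375.
{Wirral, Brent, Sutton}: service 264 + fixed 116 = 380
{Wirral, Brent}: Galt→Wirral 7·9=63, Orton→Brent 5·23=115, Milton→Wirral 2·5=10, Norris→Wirral 2·4=8, Largo→Brent 6·19=114. Service 310; fixed 72; total 382.
{Wirral, Brent, Vance, Sutton}: service 255 + fixed 138 = 393
(All 15 nonempty subsets were checked; Wirral and Sutton is lowest.)

Open Wirral and Sutton; minimum total cost 375.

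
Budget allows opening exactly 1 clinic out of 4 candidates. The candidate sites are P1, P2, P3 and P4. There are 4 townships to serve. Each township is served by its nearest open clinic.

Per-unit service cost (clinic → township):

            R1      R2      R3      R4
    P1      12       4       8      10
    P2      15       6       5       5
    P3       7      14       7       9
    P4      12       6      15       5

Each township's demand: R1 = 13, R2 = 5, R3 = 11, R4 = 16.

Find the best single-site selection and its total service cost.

Choose P2 only; total service cost 360.

With exactly 1 open, each township uses its cheapest among the chosen.
{P2}: R1→P2 15·13=195, R2→P2 6·5=30, R3→P2 5·11=55, R4→P2 5·16=80. Service cost 360.
{P3}: service cost 382
{P1}: service cost 424
Among all 4 size-1 choices, {P2} is lowest.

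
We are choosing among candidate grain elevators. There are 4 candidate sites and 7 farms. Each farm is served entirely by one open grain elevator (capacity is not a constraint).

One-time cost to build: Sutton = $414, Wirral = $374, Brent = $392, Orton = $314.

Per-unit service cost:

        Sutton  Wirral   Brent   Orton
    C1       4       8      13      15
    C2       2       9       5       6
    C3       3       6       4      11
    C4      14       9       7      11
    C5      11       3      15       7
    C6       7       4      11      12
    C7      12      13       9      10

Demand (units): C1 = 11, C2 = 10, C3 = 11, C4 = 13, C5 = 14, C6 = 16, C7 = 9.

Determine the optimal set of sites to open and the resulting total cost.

For any fixed open set, each farm goes to its cheapest open site; total = fixed + service.
{Wirral}: C1→Wirral 8·11=88, C2→Wirral 9·10=90, C3→Wirral 6·11=66, C4→Wirral 9·13=117, C5→Wirral 3·14=42, C6→Wirral 4·16=64, C7→Wirral 13·9=117. Service 584; fixed 374; total 958.
{Sutton}: service 653 + fixed 414 = 1067
{Orton}: service 869 + fixed 314 = 1183
{Sutton, Wirral, Brent, Orton}: C1→Sutton 4·11=44, C2→Sutton 2·10=20, C3→Sutton 3·11=33, C4→Brent 7·13=91, C5→Wirral 3·14=42, C6→Wirral 4·16=64, C7→Brent 9·9=81. Service 375; fixed 1494; total 1869.
(All 15 nonempty subsets were checked; Wirral only is lowest.)

Open Wirral only; minimum total cost 958.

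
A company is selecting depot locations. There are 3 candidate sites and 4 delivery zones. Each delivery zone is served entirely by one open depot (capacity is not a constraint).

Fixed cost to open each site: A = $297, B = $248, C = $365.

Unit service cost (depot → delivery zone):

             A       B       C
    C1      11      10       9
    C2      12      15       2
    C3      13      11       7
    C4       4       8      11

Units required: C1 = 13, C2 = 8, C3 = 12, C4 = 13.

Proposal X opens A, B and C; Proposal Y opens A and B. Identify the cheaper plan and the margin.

Proposal X: {A, B, C}: C1→C 9·13=117, C2→C 2·8=16, C3→C 7·12=84, C4→A 4·13=52. Service 269; fixed 910; total 1179.
Proposal Y: {A, B}: C1→B 10·13=130, C2→A 12·8=96, C3→B 11·12=132, C4→A 4·13=52. Service 410; fixed 545; total 955.
Difference: |1179 − 955| = 224.

Proposal Y is cheaper by 224.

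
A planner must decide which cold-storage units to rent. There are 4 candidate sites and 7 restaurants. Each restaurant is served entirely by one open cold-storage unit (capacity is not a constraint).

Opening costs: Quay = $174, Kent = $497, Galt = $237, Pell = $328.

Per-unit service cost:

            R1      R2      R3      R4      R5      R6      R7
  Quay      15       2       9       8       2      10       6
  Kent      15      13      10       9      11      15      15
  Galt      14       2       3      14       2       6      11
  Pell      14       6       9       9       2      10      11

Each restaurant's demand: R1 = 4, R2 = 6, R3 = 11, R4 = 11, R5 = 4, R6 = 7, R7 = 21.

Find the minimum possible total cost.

Minimum total cost: 637

For any fixed open set, each restaurant goes to its cheapest open site; total = fixed + service.
{Quay}: R1→Quay 15·4=60, R2→Quay 2·6=12, R3→Quay 9·11=99, R4→Quay 8·11=88, R5→Quay 2·4=8, R6→Quay 10·7=70, R7→Quay 6·21=126. Service 463; fixed 174; total 637.
{Galt}: service 536 + fixed 237 = 773
{Quay, Galt}: service 365 + fixed 411 = 776
{Quay, Kent, Galt, Pell}: R1→Galt 14·4=56, R2→Quay 2·6=12, R3→Galt 3·11=33, R4→Quay 8·11=88, R5→Quay 2·4=8, R6→Galt 6·7=42, R7→Quay 6·21=126. Service 365; fixed 1236; total 1601.
No other subset beats 637.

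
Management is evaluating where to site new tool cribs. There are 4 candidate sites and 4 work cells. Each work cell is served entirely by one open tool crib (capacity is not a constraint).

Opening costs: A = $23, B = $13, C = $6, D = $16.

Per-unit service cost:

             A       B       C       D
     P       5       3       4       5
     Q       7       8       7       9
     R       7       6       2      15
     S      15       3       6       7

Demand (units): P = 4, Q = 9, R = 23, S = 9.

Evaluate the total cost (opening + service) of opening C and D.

Each work cell is assigned to its cheapest site among the open ones.
{C, D}: P→C 4·4=16, Q→C 7·9=63, R→C 2·23=46, S→C 6·9=54. Service 179; fixed 22; total 201.

Total cost: 201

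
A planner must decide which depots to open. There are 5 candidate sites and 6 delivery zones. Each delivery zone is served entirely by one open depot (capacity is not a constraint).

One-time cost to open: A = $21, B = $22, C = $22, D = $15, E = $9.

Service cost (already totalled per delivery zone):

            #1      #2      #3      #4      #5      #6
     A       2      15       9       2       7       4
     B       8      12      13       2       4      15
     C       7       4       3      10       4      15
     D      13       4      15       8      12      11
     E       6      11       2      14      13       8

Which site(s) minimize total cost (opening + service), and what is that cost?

Open A and E; minimum total cost 58.

For any fixed open set, each delivery zone goes to its cheapest open site; total = fixed + service.
{A, E}: #1→A 2, #2→E 11, #3→E 2, #4→A 2, #5→A 7, #6→A 4. Service 28; fixed 30; total 58.
{A}: service 39 + fixed 21 = 60
{A, C}: service 19 + fixed 43 = 62
{A, B, C, D, E}: service 18 + fixed 89 = 107
No other subset beats 58.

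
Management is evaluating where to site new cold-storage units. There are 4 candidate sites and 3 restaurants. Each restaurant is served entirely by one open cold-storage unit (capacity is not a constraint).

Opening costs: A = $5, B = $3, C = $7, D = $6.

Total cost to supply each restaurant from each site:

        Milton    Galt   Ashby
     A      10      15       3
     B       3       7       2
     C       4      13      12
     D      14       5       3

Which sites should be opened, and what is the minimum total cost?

Open B only; minimum total cost 15.

For any fixed open set, each restaurant goes to its cheapest open site; total = fixed + service.
{B}: Milton→B 3, Galt→B 7, Ashby→B 2. Service 12; fixed 3; total 15.
{B, D}: service 10 + fixed 9 = 19
{A, B}: service 12 + fixed 8 = 20
{A, B, C, D}: service 10 + fixed 21 = 31
No other subset beats 15.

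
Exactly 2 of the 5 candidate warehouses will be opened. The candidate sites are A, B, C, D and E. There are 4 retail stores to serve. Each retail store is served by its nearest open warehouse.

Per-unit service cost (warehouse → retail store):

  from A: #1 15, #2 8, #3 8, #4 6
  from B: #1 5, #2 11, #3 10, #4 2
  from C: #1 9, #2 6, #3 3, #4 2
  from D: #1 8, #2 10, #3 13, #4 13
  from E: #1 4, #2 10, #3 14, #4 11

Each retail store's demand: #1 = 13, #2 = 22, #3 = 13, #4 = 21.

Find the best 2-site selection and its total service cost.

With exactly 2 open, each retail store uses its cheapest among the chosen.
{C, E}: #1→E 4·13=52, #2→C 6·22=132, #3→C 3·13=39, #4→C 2·21=42. Service cost 265.
{B, C}: service cost 278
{C, D}: service cost 317
Among all 10 size-2 choices, {C, E} is lowest.

Choose C and E; total service cost 265.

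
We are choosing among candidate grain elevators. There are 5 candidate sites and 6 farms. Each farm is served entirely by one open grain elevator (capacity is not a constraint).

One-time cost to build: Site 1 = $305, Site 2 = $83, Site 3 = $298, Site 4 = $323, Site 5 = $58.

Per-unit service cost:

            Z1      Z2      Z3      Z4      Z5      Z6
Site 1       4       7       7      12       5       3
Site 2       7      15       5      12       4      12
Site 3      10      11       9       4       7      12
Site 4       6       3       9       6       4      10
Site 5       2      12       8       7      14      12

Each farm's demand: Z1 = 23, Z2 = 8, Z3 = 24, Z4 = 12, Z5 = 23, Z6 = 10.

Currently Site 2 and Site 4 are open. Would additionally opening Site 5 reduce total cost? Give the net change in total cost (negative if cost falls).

Yes — net change −34 (cost falls by 34).

Current service cost with {Site 2, Site 4}: 546.
Adding Site 5: each farm re-picks its cheapest; new service cost 454, saving 92.
Extra fixed cost: 58. Net change = 58 − 92 = -34.
(Totals: 952 → 918.)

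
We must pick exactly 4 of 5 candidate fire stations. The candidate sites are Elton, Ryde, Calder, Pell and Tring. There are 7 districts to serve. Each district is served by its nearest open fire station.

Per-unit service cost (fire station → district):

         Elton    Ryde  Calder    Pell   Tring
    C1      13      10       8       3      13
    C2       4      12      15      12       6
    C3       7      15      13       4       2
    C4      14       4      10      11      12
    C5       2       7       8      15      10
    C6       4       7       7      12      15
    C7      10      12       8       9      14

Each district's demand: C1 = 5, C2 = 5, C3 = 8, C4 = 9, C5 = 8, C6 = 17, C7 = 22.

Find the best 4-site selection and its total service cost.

With exactly 4 open, each district uses its cheapest among the chosen.
{Elton, Ryde, Calder, Pell}: C1→Pell 3·5=15, C2→Elton 4·5=20, C3→Pell 4·8=32, C4→Ryde 4·9=36, C5→Elton 2·8=16, C6→Elton 4·17=68, C7→Calder 8·22=176. Service cost 363.
{Elton, Ryde, Pell, Tring}: service cost 369
{Elton, Ryde, Calder, Tring}: service cost 372
Among all 5 size-4 choices, {Elton, Ryde, Calder, Pell} is lowest.

Choose Elton, Ryde, Calder and Pell; total service cost 363.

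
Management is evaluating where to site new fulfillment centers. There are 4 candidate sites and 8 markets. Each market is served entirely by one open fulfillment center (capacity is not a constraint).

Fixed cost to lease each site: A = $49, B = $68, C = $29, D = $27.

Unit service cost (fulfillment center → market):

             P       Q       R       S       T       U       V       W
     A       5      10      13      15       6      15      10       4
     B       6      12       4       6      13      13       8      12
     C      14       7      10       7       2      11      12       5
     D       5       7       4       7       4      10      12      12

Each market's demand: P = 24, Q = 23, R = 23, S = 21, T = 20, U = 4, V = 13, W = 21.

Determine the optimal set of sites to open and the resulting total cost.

For any fixed open set, each market goes to its cheapest open site; total = fixed + service.
{B, C, D}: P→D 5·24=120, Q→C 7·23=161, R→B 4·23=92, S→B 6·21=126, T→C 2·20=40, U→D 10·4=40, V→B 8·13=104, W→C 5·21=105. Service 788; fixed 124; total 912.
{B, C}: service 816 + fixed 97 = 913
{A, B, C}: service 771 + fixed 146 = 917
{A, B, C, D}: service 767 + fixed 173 = 940
No other subset beats 912.

Open B, C and D; minimum total cost 912.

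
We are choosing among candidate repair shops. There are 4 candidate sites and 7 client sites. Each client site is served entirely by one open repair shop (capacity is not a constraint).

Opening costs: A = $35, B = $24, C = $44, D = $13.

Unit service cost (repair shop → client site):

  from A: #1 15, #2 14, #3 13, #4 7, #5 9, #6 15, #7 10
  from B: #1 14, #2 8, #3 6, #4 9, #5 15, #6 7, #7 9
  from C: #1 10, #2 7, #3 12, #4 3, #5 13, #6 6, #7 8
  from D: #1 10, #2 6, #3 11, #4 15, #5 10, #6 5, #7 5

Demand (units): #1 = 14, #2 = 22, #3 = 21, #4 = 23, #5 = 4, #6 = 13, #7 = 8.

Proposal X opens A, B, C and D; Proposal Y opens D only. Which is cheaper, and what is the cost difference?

Proposal X is cheaper by 282.

Proposal X: {A, B, C, D}: #1→C 10·14=140, #2→D 6·22=132, #3→B 6·21=126, #4→C 3·23=69, #5→A 9·4=36, #6→D 5·13=65, #7→D 5·8=40. Service 608; fixed 116; total 724.
Proposal Y: {D}: #1→D 10·14=140, #2→D 6·22=132, #3→D 11·21=231, #4→D 15·23=345, #5→D 10·4=40, #6→D 5·13=65, #7→D 5·8=40. Service 993; fixed 13; total 1006.
Difference: |724 − 1006| = 282.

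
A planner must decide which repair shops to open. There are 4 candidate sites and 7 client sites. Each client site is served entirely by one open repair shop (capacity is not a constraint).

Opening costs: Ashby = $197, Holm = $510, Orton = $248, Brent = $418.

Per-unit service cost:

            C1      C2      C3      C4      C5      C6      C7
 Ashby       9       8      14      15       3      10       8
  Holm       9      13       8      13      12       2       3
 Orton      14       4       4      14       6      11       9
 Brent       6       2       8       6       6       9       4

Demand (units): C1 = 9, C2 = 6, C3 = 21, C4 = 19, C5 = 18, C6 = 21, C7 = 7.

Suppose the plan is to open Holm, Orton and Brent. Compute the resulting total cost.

Each client site is assigned to its cheapest site among the open ones.
{Holm, Orton, Brent}: C1→Brent 6·9=54, C2→Brent 2·6=12, C3→Orton 4·21=84, C4→Brent 6·19=114, C5→Orton 6·18=108, C6→Holm 2·21=42, C7→Holm 3·7=21. Service 435; fixed 1176; total 1611.

Total cost: 1611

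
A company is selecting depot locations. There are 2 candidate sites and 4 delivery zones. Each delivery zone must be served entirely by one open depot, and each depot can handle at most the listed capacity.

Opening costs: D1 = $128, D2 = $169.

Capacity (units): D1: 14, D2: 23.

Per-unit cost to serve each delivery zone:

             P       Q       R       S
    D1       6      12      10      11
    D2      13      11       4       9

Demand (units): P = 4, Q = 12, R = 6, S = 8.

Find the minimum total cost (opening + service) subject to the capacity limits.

Minimum total cost: 565

Open {D1, D2}: P→D1 6·4=24, Q→D2 11·12=132, R→D2 4·6=24, S→D1 11·8=88.
Loads: D1 carries 12/14, D2 carries 18/23. Service 268; fixed 297; total 565.
Next best feasible plan costs 585.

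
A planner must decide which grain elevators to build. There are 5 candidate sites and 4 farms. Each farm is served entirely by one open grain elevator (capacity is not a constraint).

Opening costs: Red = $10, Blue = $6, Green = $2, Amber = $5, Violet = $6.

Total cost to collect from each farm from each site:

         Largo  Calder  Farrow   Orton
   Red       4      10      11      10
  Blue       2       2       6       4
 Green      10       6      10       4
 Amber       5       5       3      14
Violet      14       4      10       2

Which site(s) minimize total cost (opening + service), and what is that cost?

Open Blue only; minimum total cost 20.

For any fixed open set, each farm goes to its cheapest open site; total = fixed + service.
{Blue}: Largo→Blue 2, Calder→Blue 2, Farrow→Blue 6, Orton→Blue 4. Service 14; fixed 6; total 20.
{Blue, Green}: service 14 + fixed 8 = 22
{Blue, Amber}: Largo→Blue 2, Calder→Blue 2, Farrow→Amber 3, Orton→Blue 4. Service 11; fixed 11; total 22.
{Red, Blue, Green, Amber, Violet}: service 9 + fixed 29 = 38
No other subset beats 20.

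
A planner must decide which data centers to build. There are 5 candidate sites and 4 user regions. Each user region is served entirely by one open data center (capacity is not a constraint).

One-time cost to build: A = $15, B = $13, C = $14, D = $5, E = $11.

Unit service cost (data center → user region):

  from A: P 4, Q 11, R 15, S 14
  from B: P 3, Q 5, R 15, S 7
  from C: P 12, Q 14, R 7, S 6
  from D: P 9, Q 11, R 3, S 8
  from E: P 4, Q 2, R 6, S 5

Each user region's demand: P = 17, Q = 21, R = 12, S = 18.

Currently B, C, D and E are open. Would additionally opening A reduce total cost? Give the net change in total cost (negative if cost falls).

No — net change +15 (cost rises by 15).

Current service cost with {B, C, D, E}: 219.
Adding A: each user region re-picks its cheapest; new service cost 219, saving 0.
Extra fixed cost: 15. Net change = 15 − 0 = 15.
(Totals: 262 → 277.)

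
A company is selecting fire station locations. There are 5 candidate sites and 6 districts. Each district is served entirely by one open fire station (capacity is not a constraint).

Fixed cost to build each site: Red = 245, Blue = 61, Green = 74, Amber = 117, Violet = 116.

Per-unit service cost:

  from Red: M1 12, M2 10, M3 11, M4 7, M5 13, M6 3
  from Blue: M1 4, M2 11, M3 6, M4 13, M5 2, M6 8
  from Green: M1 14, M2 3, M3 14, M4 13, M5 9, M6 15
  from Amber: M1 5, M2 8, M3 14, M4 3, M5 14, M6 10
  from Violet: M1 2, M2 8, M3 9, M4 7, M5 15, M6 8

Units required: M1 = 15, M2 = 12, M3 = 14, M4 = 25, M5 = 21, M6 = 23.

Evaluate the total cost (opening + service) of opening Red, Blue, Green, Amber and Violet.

Total cost: 949

Each district is assigned to its cheapest site among the open ones.
{Red, Blue, Green, Amber, Violet}: M1→Violet 2·15=30, M2→Green 3·12=36, M3→Blue 6·14=84, M4→Amber 3·25=75, M5→Blue 2·21=42, M6→Red 3·23=69. Service 336; fixed 613; total 949.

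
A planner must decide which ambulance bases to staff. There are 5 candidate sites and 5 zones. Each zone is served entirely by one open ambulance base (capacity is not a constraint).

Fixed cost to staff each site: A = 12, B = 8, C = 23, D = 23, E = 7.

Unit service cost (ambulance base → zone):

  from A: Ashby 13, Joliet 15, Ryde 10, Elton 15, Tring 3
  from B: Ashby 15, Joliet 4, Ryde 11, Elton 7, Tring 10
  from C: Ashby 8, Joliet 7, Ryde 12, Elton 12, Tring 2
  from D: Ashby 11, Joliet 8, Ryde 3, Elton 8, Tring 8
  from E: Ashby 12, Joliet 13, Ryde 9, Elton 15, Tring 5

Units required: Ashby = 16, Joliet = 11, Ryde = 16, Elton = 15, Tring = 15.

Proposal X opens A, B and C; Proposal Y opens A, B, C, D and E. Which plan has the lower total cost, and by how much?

Proposal Y is cheaper by 82.

Proposal X: {A, B, C}: Ashby→C 8·16=128, Joliet→B 4·11=44, Ryde→A 10·16=160, Elton→B 7·15=105, Tring→C 2·15=30. Service 467; fixed 43; total 510.
Proposal Y: {A, B, C, D, E}: Ashby→C 8·16=128, Joliet→B 4·11=44, Ryde→D 3·16=48, Elton→B 7·15=105, Tring→C 2·15=30. Service 355; fixed 73; total 428.
Difference: |510 − 428| = 82.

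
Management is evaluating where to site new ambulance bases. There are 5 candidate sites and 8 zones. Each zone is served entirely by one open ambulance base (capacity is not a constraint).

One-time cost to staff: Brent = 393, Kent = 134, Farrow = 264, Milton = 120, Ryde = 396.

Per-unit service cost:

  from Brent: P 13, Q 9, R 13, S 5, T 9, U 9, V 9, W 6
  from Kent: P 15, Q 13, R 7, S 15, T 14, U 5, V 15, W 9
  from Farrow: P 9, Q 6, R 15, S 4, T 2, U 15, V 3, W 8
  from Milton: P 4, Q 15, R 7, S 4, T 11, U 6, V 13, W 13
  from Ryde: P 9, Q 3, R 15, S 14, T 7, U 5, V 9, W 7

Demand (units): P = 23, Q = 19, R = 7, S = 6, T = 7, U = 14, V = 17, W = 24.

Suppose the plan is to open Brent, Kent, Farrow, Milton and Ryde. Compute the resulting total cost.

Total cost: 1808

Each zone is assigned to its cheapest site among the open ones.
{Brent, Kent, Farrow, Milton, Ryde}: P→Milton 4·23=92, Q→Ryde 3·19=57, R→Kent 7·7=49, S→Farrow 4·6=24, T→Farrow 2·7=14, U→Kent 5·14=70, V→Farrow 3·17=51, W→Brent 6·24=144. Service 501; fixed 1307; total 1808.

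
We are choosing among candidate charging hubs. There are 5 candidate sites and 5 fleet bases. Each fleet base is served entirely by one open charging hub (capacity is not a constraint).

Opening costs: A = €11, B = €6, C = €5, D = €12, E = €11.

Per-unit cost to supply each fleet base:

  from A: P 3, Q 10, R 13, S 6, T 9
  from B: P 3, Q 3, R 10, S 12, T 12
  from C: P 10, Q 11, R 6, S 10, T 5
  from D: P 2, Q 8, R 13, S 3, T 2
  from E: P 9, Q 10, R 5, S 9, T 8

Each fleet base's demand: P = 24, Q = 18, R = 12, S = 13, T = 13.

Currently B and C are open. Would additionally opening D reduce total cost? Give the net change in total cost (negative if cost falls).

Yes — net change −142 (cost falls by 142).

Current service cost with {B, C}: 393.
Adding D: each fleet base re-picks its cheapest; new service cost 239, saving 154.
Extra fixed cost: 12. Net change = 12 − 154 = -142.
(Totals: 404 → 262.)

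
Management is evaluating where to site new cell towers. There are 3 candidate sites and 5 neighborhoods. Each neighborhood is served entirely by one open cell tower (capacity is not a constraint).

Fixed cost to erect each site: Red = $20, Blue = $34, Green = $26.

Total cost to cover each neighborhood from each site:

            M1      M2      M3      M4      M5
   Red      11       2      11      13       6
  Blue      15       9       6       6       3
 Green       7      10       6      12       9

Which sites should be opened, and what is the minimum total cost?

For any fixed open set, each neighborhood goes to its cheapest open site; total = fixed + service.
{Red}: M1→Red 11, M2→Red 2, M3→Red 11, M4→Red 13, M5→Red 6. Service 43; fixed 20; total 63.
{Green}: service 44 + fixed 26 = 70
{Blue}: M1→Blue 15, M2→Blue 9, M3→Blue 6, M4→Blue 6, M5→Blue 3. Service 39; fixed 34; total 73.
{Red, Blue, Green}: service 24 + fixed 80 = 104
No other subset beats 63.

Open Red only; minimum total cost 63.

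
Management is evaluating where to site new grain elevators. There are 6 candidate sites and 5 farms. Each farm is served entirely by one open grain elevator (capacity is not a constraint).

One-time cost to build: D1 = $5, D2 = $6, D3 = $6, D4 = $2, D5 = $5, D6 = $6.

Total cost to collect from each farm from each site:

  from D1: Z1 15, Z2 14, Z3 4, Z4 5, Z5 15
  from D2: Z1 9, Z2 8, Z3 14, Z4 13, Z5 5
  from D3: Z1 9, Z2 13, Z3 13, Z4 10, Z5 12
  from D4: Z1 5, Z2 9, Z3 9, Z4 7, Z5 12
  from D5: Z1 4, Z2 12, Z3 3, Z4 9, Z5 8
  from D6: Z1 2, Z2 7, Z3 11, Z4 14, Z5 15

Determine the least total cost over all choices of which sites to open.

Minimum total cost: 38

For any fixed open set, each farm goes to its cheapest open site; total = fixed + service.
{D4, D5}: Z1→D5 4, Z2→D4 9, Z3→D5 3, Z4→D4 7, Z5→D5 8. Service 31; fixed 7; total 38.
{D1, D2, D4}: service 27 + fixed 13 = 40
{D1, D2, D6}: service 23 + fixed 17 = 40
{D1, D2, D3, D4, D5, D6}: service 22 + fixed 30 = 52
No other subset beats 38.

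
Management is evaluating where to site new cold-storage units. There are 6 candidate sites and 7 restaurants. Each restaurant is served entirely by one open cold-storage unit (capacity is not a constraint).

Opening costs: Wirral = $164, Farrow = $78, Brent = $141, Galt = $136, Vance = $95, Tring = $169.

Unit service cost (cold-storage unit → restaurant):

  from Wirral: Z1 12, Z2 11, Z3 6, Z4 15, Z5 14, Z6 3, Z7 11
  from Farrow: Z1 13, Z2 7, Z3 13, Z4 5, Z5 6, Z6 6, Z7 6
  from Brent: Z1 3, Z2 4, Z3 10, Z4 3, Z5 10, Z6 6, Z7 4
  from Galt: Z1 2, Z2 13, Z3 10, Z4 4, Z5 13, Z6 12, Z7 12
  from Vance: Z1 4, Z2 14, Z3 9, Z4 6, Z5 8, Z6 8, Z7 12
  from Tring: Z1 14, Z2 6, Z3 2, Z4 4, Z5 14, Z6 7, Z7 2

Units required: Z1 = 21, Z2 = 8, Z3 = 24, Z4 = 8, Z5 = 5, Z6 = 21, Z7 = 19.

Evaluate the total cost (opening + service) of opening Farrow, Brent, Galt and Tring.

Total cost: 864

Each restaurant is assigned to its cheapest site among the open ones.
{Farrow, Brent, Galt, Tring}: Z1→Galt 2·21=42, Z2→Brent 4·8=32, Z3→Tring 2·24=48, Z4→Brent 3·8=24, Z5→Farrow 6·5=30, Z6→Farrow 6·21=126, Z7→Tring 2·19=38. Service 340; fixed 524; total 864.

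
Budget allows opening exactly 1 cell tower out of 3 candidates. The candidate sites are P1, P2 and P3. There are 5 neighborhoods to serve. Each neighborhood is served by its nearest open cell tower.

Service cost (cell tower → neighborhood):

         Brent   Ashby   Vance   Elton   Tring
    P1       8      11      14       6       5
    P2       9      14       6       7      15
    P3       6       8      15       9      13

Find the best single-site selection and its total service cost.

With exactly 1 open, each neighborhood uses its cheapest among the chosen.
{P1}: Brent→P1 8, Ashby→P1 11, Vance→P1 14, Elton→P1 6, Tring→P1 5. Service cost 44.
{P2}: service cost 51
{P3}: service cost 51
Among all 3 size-1 choices, {P1} is lowest.

Choose P1 only; total service cost 44.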